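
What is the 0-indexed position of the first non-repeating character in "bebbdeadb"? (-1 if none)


Input: bebbdeadb
Character frequencies:
  'a': 1
  'b': 4
  'd': 2
  'e': 2
Scanning left to right for freq == 1:
  Position 0 ('b'): freq=4, skip
  Position 1 ('e'): freq=2, skip
  Position 2 ('b'): freq=4, skip
  Position 3 ('b'): freq=4, skip
  Position 4 ('d'): freq=2, skip
  Position 5 ('e'): freq=2, skip
  Position 6 ('a'): unique! => answer = 6

6


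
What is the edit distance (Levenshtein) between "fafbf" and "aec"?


Computing edit distance: "fafbf" -> "aec"
DP table:
           a    e    c
      0    1    2    3
  f   1    1    2    3
  a   2    1    2    3
  f   3    2    2    3
  b   4    3    3    3
  f   5    4    4    4
Edit distance = dp[5][3] = 4

4


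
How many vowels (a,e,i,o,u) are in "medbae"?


Input: medbae
Checking each character:
  'm' at position 0: consonant
  'e' at position 1: vowel (running total: 1)
  'd' at position 2: consonant
  'b' at position 3: consonant
  'a' at position 4: vowel (running total: 2)
  'e' at position 5: vowel (running total: 3)
Total vowels: 3

3


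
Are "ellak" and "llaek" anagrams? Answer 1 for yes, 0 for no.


Strings: "ellak", "llaek"
Sorted first:  aekll
Sorted second: aekll
Sorted forms match => anagrams

1


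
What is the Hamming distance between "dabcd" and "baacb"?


Comparing "dabcd" and "baacb" position by position:
  Position 0: 'd' vs 'b' => differ
  Position 1: 'a' vs 'a' => same
  Position 2: 'b' vs 'a' => differ
  Position 3: 'c' vs 'c' => same
  Position 4: 'd' vs 'b' => differ
Total differences (Hamming distance): 3

3


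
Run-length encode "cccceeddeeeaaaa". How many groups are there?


Input: cccceeddeeeaaaa
Scanning for consecutive runs:
  Group 1: 'c' x 4 (positions 0-3)
  Group 2: 'e' x 2 (positions 4-5)
  Group 3: 'd' x 2 (positions 6-7)
  Group 4: 'e' x 3 (positions 8-10)
  Group 5: 'a' x 4 (positions 11-14)
Total groups: 5

5


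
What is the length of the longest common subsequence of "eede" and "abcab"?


LCS of "eede" and "abcab"
DP table:
           a    b    c    a    b
      0    0    0    0    0    0
  e   0    0    0    0    0    0
  e   0    0    0    0    0    0
  d   0    0    0    0    0    0
  e   0    0    0    0    0    0
LCS length = dp[4][5] = 0

0


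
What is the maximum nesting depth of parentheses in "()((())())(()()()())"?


Input: "()((())())(()()()())"
Tracking depth:
  Position 0 '(': depth becomes 1
  Position 1 ')': depth becomes 0
  Position 2 '(': depth becomes 1
  Position 3 '(': depth becomes 2
  Position 4 '(': depth becomes 3
  Position 5 ')': depth becomes 2
  Position 6 ')': depth becomes 1
  Position 7 '(': depth becomes 2
  Position 8 ')': depth becomes 1
  Position 9 ')': depth becomes 0
  Position 10 '(': depth becomes 1
  Position 11 '(': depth becomes 2
  Position 12 ')': depth becomes 1
  Position 13 '(': depth becomes 2
  Position 14 ')': depth becomes 1
  Position 15 '(': depth becomes 2
  Position 16 ')': depth becomes 1
  Position 17 '(': depth becomes 2
  Position 18 ')': depth becomes 1
  Position 19 ')': depth becomes 0
Maximum depth reached: 3

3


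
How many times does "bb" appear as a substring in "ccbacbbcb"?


Searching for "bb" in "ccbacbbcb"
Scanning each position:
  Position 0: "cc" => no
  Position 1: "cb" => no
  Position 2: "ba" => no
  Position 3: "ac" => no
  Position 4: "cb" => no
  Position 5: "bb" => MATCH
  Position 6: "bc" => no
  Position 7: "cb" => no
Total occurrences: 1

1


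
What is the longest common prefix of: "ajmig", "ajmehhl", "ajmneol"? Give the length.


Words: ajmig, ajmehhl, ajmneol
  Position 0: all 'a' => match
  Position 1: all 'j' => match
  Position 2: all 'm' => match
  Position 3: ('i', 'e', 'n') => mismatch, stop
LCP = "ajm" (length 3)

3


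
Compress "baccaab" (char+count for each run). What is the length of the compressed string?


Input: baccaab
Runs:
  'b' x 1 => "b1"
  'a' x 1 => "a1"
  'c' x 2 => "c2"
  'a' x 2 => "a2"
  'b' x 1 => "b1"
Compressed: "b1a1c2a2b1"
Compressed length: 10

10


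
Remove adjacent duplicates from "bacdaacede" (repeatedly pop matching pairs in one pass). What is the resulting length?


Input: bacdaacede
Stack-based adjacent duplicate removal:
  Read 'b': push. Stack: b
  Read 'a': push. Stack: ba
  Read 'c': push. Stack: bac
  Read 'd': push. Stack: bacd
  Read 'a': push. Stack: bacda
  Read 'a': matches stack top 'a' => pop. Stack: bacd
  Read 'c': push. Stack: bacdc
  Read 'e': push. Stack: bacdce
  Read 'd': push. Stack: bacdced
  Read 'e': push. Stack: bacdcede
Final stack: "bacdcede" (length 8)

8


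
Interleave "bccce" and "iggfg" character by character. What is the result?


Interleaving "bccce" and "iggfg":
  Position 0: 'b' from first, 'i' from second => "bi"
  Position 1: 'c' from first, 'g' from second => "cg"
  Position 2: 'c' from first, 'g' from second => "cg"
  Position 3: 'c' from first, 'f' from second => "cf"
  Position 4: 'e' from first, 'g' from second => "eg"
Result: bicgcgcfeg

bicgcgcfeg


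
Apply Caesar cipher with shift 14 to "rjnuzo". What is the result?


Caesar cipher: shift "rjnuzo" by 14
  'r' (pos 17) + 14 = pos 5 = 'f'
  'j' (pos 9) + 14 = pos 23 = 'x'
  'n' (pos 13) + 14 = pos 1 = 'b'
  'u' (pos 20) + 14 = pos 8 = 'i'
  'z' (pos 25) + 14 = pos 13 = 'n'
  'o' (pos 14) + 14 = pos 2 = 'c'
Result: fxbinc

fxbinc


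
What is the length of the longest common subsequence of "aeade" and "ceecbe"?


LCS of "aeade" and "ceecbe"
DP table:
           c    e    e    c    b    e
      0    0    0    0    0    0    0
  a   0    0    0    0    0    0    0
  e   0    0    1    1    1    1    1
  a   0    0    1    1    1    1    1
  d   0    0    1    1    1    1    1
  e   0    0    1    2    2    2    2
LCS length = dp[5][6] = 2

2


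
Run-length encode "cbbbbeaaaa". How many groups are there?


Input: cbbbbeaaaa
Scanning for consecutive runs:
  Group 1: 'c' x 1 (positions 0-0)
  Group 2: 'b' x 4 (positions 1-4)
  Group 3: 'e' x 1 (positions 5-5)
  Group 4: 'a' x 4 (positions 6-9)
Total groups: 4

4


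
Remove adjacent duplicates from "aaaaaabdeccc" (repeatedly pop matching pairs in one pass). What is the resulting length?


Input: aaaaaabdeccc
Stack-based adjacent duplicate removal:
  Read 'a': push. Stack: a
  Read 'a': matches stack top 'a' => pop. Stack: (empty)
  Read 'a': push. Stack: a
  Read 'a': matches stack top 'a' => pop. Stack: (empty)
  Read 'a': push. Stack: a
  Read 'a': matches stack top 'a' => pop. Stack: (empty)
  Read 'b': push. Stack: b
  Read 'd': push. Stack: bd
  Read 'e': push. Stack: bde
  Read 'c': push. Stack: bdec
  Read 'c': matches stack top 'c' => pop. Stack: bde
  Read 'c': push. Stack: bdec
Final stack: "bdec" (length 4)

4


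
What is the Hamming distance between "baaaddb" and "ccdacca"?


Comparing "baaaddb" and "ccdacca" position by position:
  Position 0: 'b' vs 'c' => differ
  Position 1: 'a' vs 'c' => differ
  Position 2: 'a' vs 'd' => differ
  Position 3: 'a' vs 'a' => same
  Position 4: 'd' vs 'c' => differ
  Position 5: 'd' vs 'c' => differ
  Position 6: 'b' vs 'a' => differ
Total differences (Hamming distance): 6

6


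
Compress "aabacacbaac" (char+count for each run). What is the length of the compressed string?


Input: aabacacbaac
Runs:
  'a' x 2 => "a2"
  'b' x 1 => "b1"
  'a' x 1 => "a1"
  'c' x 1 => "c1"
  'a' x 1 => "a1"
  'c' x 1 => "c1"
  'b' x 1 => "b1"
  'a' x 2 => "a2"
  'c' x 1 => "c1"
Compressed: "a2b1a1c1a1c1b1a2c1"
Compressed length: 18

18


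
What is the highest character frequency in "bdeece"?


Input: bdeece
Character counts:
  'b': 1
  'c': 1
  'd': 1
  'e': 3
Maximum frequency: 3

3


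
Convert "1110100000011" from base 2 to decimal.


Input: "1110100000011" in base 2
Positional expansion:
  Digit '1' (value 1) x 2^12 = 4096
  Digit '1' (value 1) x 2^11 = 2048
  Digit '1' (value 1) x 2^10 = 1024
  Digit '0' (value 0) x 2^9 = 0
  Digit '1' (value 1) x 2^8 = 256
  Digit '0' (value 0) x 2^7 = 0
  Digit '0' (value 0) x 2^6 = 0
  Digit '0' (value 0) x 2^5 = 0
  Digit '0' (value 0) x 2^4 = 0
  Digit '0' (value 0) x 2^3 = 0
  Digit '0' (value 0) x 2^2 = 0
  Digit '1' (value 1) x 2^1 = 2
  Digit '1' (value 1) x 2^0 = 1
Sum = 7427

7427


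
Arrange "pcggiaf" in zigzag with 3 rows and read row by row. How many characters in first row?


Zigzag "pcggiaf" into 3 rows:
Placing characters:
  'p' => row 0
  'c' => row 1
  'g' => row 2
  'g' => row 1
  'i' => row 0
  'a' => row 1
  'f' => row 2
Rows:
  Row 0: "pi"
  Row 1: "cga"
  Row 2: "gf"
First row length: 2

2


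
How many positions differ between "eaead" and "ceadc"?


Comparing "eaead" and "ceadc" position by position:
  Position 0: 'e' vs 'c' => DIFFER
  Position 1: 'a' vs 'e' => DIFFER
  Position 2: 'e' vs 'a' => DIFFER
  Position 3: 'a' vs 'd' => DIFFER
  Position 4: 'd' vs 'c' => DIFFER
Positions that differ: 5

5


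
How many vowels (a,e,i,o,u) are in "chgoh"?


Input: chgoh
Checking each character:
  'c' at position 0: consonant
  'h' at position 1: consonant
  'g' at position 2: consonant
  'o' at position 3: vowel (running total: 1)
  'h' at position 4: consonant
Total vowels: 1

1


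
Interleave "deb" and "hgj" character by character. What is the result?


Interleaving "deb" and "hgj":
  Position 0: 'd' from first, 'h' from second => "dh"
  Position 1: 'e' from first, 'g' from second => "eg"
  Position 2: 'b' from first, 'j' from second => "bj"
Result: dhegbj

dhegbj


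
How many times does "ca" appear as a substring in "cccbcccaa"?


Searching for "ca" in "cccbcccaa"
Scanning each position:
  Position 0: "cc" => no
  Position 1: "cc" => no
  Position 2: "cb" => no
  Position 3: "bc" => no
  Position 4: "cc" => no
  Position 5: "cc" => no
  Position 6: "ca" => MATCH
  Position 7: "aa" => no
Total occurrences: 1

1


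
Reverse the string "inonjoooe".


Input: inonjoooe
Reading characters right to left:
  Position 8: 'e'
  Position 7: 'o'
  Position 6: 'o'
  Position 5: 'o'
  Position 4: 'j'
  Position 3: 'n'
  Position 2: 'o'
  Position 1: 'n'
  Position 0: 'i'
Reversed: eooojnoni

eooojnoni


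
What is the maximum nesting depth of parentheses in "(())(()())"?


Input: "(())(()())"
Tracking depth:
  Position 0 '(': depth becomes 1
  Position 1 '(': depth becomes 2
  Position 2 ')': depth becomes 1
  Position 3 ')': depth becomes 0
  Position 4 '(': depth becomes 1
  Position 5 '(': depth becomes 2
  Position 6 ')': depth becomes 1
  Position 7 '(': depth becomes 2
  Position 8 ')': depth becomes 1
  Position 9 ')': depth becomes 0
Maximum depth reached: 2

2


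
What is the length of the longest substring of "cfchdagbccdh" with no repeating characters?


Input: "cfchdagbccdh"
Sliding window (track last position of each char):
  Position 0 ('c'): window [0,0] length 1 -- new best
  Position 1 ('f'): window [0,1] length 2 -- new best
  Position 2 ('c'): repeat (last at 0), move window start to 1
  Position 2 ('c'): window [1,2] length 2
  Position 3 ('h'): window [1,3] length 3 -- new best
  Position 4 ('d'): window [1,4] length 4 -- new best
  Position 5 ('a'): window [1,5] length 5 -- new best
  Position 6 ('g'): window [1,6] length 6 -- new best
  Position 7 ('b'): window [1,7] length 7 -- new best
  Position 8 ('c'): repeat (last at 2), move window start to 3
  Position 8 ('c'): window [3,8] length 6
  Position 9 ('c'): repeat (last at 8), move window start to 9
  Position 9 ('c'): window [9,9] length 1
  Position 10 ('d'): window [9,10] length 2
  Position 11 ('h'): window [9,11] length 3
Longest substring with no repeats: "fchdagb" with length 7

7


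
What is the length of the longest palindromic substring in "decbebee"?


Input: "decbebee"
Checking substrings for palindromes:
  [3:6] "beb" (len 3) => palindrome
  [4:7] "ebe" (len 3) => palindrome
  [6:8] "ee" (len 2) => palindrome
Longest palindromic substring: "beb" with length 3

3


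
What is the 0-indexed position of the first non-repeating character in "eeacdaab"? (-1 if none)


Input: eeacdaab
Character frequencies:
  'a': 3
  'b': 1
  'c': 1
  'd': 1
  'e': 2
Scanning left to right for freq == 1:
  Position 0 ('e'): freq=2, skip
  Position 1 ('e'): freq=2, skip
  Position 2 ('a'): freq=3, skip
  Position 3 ('c'): unique! => answer = 3

3


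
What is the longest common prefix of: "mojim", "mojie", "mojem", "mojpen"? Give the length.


Words: mojim, mojie, mojem, mojpen
  Position 0: all 'm' => match
  Position 1: all 'o' => match
  Position 2: all 'j' => match
  Position 3: ('i', 'i', 'e', 'p') => mismatch, stop
LCP = "moj" (length 3)

3


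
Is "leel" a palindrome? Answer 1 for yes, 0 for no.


Input: leel
Reversed: leel
  Compare pos 0 ('l') with pos 3 ('l'): match
  Compare pos 1 ('e') with pos 2 ('e'): match
Result: palindrome

1


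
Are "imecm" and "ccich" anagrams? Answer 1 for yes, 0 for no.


Strings: "imecm", "ccich"
Sorted first:  ceimm
Sorted second: ccchi
Differ at position 1: 'e' vs 'c' => not anagrams

0


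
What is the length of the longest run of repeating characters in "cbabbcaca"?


Input: "cbabbcaca"
Scanning for longest run:
  Position 1 ('b'): new char, reset run to 1
  Position 2 ('a'): new char, reset run to 1
  Position 3 ('b'): new char, reset run to 1
  Position 4 ('b'): continues run of 'b', length=2
  Position 5 ('c'): new char, reset run to 1
  Position 6 ('a'): new char, reset run to 1
  Position 7 ('c'): new char, reset run to 1
  Position 8 ('a'): new char, reset run to 1
Longest run: 'b' with length 2

2


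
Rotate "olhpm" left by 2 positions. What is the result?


Input: "olhpm", rotate left by 2
First 2 characters: "ol"
Remaining characters: "hpm"
Concatenate remaining + first: "hpm" + "ol" = "hpmol"

hpmol


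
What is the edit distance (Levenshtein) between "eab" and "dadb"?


Computing edit distance: "eab" -> "dadb"
DP table:
           d    a    d    b
      0    1    2    3    4
  e   1    1    2    3    4
  a   2    2    1    2    3
  b   3    3    2    2    2
Edit distance = dp[3][4] = 2

2


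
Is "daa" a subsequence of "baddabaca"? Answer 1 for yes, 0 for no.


Check if "daa" is a subsequence of "baddabaca"
Greedy scan:
  Position 0 ('b'): no match needed
  Position 1 ('a'): no match needed
  Position 2 ('d'): matches sub[0] = 'd'
  Position 3 ('d'): no match needed
  Position 4 ('a'): matches sub[1] = 'a'
  Position 5 ('b'): no match needed
  Position 6 ('a'): matches sub[2] = 'a'
  Position 7 ('c'): no match needed
  Position 8 ('a'): no match needed
All 3 characters matched => is a subsequence

1


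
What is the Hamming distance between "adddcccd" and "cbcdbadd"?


Comparing "adddcccd" and "cbcdbadd" position by position:
  Position 0: 'a' vs 'c' => differ
  Position 1: 'd' vs 'b' => differ
  Position 2: 'd' vs 'c' => differ
  Position 3: 'd' vs 'd' => same
  Position 4: 'c' vs 'b' => differ
  Position 5: 'c' vs 'a' => differ
  Position 6: 'c' vs 'd' => differ
  Position 7: 'd' vs 'd' => same
Total differences (Hamming distance): 6

6


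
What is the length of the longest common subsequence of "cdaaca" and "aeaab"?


LCS of "cdaaca" and "aeaab"
DP table:
           a    e    a    a    b
      0    0    0    0    0    0
  c   0    0    0    0    0    0
  d   0    0    0    0    0    0
  a   0    1    1    1    1    1
  a   0    1    1    2    2    2
  c   0    1    1    2    2    2
  a   0    1    1    2    3    3
LCS length = dp[6][5] = 3

3


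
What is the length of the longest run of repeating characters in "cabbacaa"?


Input: "cabbacaa"
Scanning for longest run:
  Position 1 ('a'): new char, reset run to 1
  Position 2 ('b'): new char, reset run to 1
  Position 3 ('b'): continues run of 'b', length=2
  Position 4 ('a'): new char, reset run to 1
  Position 5 ('c'): new char, reset run to 1
  Position 6 ('a'): new char, reset run to 1
  Position 7 ('a'): continues run of 'a', length=2
Longest run: 'b' with length 2

2


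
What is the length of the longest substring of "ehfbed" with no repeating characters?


Input: "ehfbed"
Sliding window (track last position of each char):
  Position 0 ('e'): window [0,0] length 1 -- new best
  Position 1 ('h'): window [0,1] length 2 -- new best
  Position 2 ('f'): window [0,2] length 3 -- new best
  Position 3 ('b'): window [0,3] length 4 -- new best
  Position 4 ('e'): repeat (last at 0), move window start to 1
  Position 4 ('e'): window [1,4] length 4
  Position 5 ('d'): window [1,5] length 5 -- new best
Longest substring with no repeats: "hfbed" with length 5

5


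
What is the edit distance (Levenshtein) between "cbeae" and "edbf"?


Computing edit distance: "cbeae" -> "edbf"
DP table:
           e    d    b    f
      0    1    2    3    4
  c   1    1    2    3    4
  b   2    2    2    2    3
  e   3    2    3    3    3
  a   4    3    3    4    4
  e   5    4    4    4    5
Edit distance = dp[5][4] = 5

5


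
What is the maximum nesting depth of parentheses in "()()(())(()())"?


Input: "()()(())(()())"
Tracking depth:
  Position 0 '(': depth becomes 1
  Position 1 ')': depth becomes 0
  Position 2 '(': depth becomes 1
  Position 3 ')': depth becomes 0
  Position 4 '(': depth becomes 1
  Position 5 '(': depth becomes 2
  Position 6 ')': depth becomes 1
  Position 7 ')': depth becomes 0
  Position 8 '(': depth becomes 1
  Position 9 '(': depth becomes 2
  Position 10 ')': depth becomes 1
  Position 11 '(': depth becomes 2
  Position 12 ')': depth becomes 1
  Position 13 ')': depth becomes 0
Maximum depth reached: 2

2


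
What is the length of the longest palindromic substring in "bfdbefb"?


Input: "bfdbefb"
Checking substrings for palindromes:
  No multi-char palindromic substrings found
Longest palindromic substring: "b" with length 1

1


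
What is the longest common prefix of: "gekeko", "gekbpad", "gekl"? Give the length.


Words: gekeko, gekbpad, gekl
  Position 0: all 'g' => match
  Position 1: all 'e' => match
  Position 2: all 'k' => match
  Position 3: ('e', 'b', 'l') => mismatch, stop
LCP = "gek" (length 3)

3


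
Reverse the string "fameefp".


Input: fameefp
Reading characters right to left:
  Position 6: 'p'
  Position 5: 'f'
  Position 4: 'e'
  Position 3: 'e'
  Position 2: 'm'
  Position 1: 'a'
  Position 0: 'f'
Reversed: pfeemaf

pfeemaf


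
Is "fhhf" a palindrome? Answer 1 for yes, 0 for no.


Input: fhhf
Reversed: fhhf
  Compare pos 0 ('f') with pos 3 ('f'): match
  Compare pos 1 ('h') with pos 2 ('h'): match
Result: palindrome

1


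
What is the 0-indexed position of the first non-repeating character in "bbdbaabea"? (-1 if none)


Input: bbdbaabea
Character frequencies:
  'a': 3
  'b': 4
  'd': 1
  'e': 1
Scanning left to right for freq == 1:
  Position 0 ('b'): freq=4, skip
  Position 1 ('b'): freq=4, skip
  Position 2 ('d'): unique! => answer = 2

2


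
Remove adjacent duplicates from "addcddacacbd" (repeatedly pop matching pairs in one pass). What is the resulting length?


Input: addcddacacbd
Stack-based adjacent duplicate removal:
  Read 'a': push. Stack: a
  Read 'd': push. Stack: ad
  Read 'd': matches stack top 'd' => pop. Stack: a
  Read 'c': push. Stack: ac
  Read 'd': push. Stack: acd
  Read 'd': matches stack top 'd' => pop. Stack: ac
  Read 'a': push. Stack: aca
  Read 'c': push. Stack: acac
  Read 'a': push. Stack: acaca
  Read 'c': push. Stack: acacac
  Read 'b': push. Stack: acacacb
  Read 'd': push. Stack: acacacbd
Final stack: "acacacbd" (length 8)

8


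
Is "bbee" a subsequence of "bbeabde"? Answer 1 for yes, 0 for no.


Check if "bbee" is a subsequence of "bbeabde"
Greedy scan:
  Position 0 ('b'): matches sub[0] = 'b'
  Position 1 ('b'): matches sub[1] = 'b'
  Position 2 ('e'): matches sub[2] = 'e'
  Position 3 ('a'): no match needed
  Position 4 ('b'): no match needed
  Position 5 ('d'): no match needed
  Position 6 ('e'): matches sub[3] = 'e'
All 4 characters matched => is a subsequence

1


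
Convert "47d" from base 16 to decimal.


Input: "47d" in base 16
Positional expansion:
  Digit '4' (value 4) x 16^2 = 1024
  Digit '7' (value 7) x 16^1 = 112
  Digit 'd' (value 13) x 16^0 = 13
Sum = 1149

1149


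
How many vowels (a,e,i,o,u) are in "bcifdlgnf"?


Input: bcifdlgnf
Checking each character:
  'b' at position 0: consonant
  'c' at position 1: consonant
  'i' at position 2: vowel (running total: 1)
  'f' at position 3: consonant
  'd' at position 4: consonant
  'l' at position 5: consonant
  'g' at position 6: consonant
  'n' at position 7: consonant
  'f' at position 8: consonant
Total vowels: 1

1


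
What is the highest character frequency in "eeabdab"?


Input: eeabdab
Character counts:
  'a': 2
  'b': 2
  'd': 1
  'e': 2
Maximum frequency: 2

2


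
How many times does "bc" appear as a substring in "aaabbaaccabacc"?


Searching for "bc" in "aaabbaaccabacc"
Scanning each position:
  Position 0: "aa" => no
  Position 1: "aa" => no
  Position 2: "ab" => no
  Position 3: "bb" => no
  Position 4: "ba" => no
  Position 5: "aa" => no
  Position 6: "ac" => no
  Position 7: "cc" => no
  Position 8: "ca" => no
  Position 9: "ab" => no
  Position 10: "ba" => no
  Position 11: "ac" => no
  Position 12: "cc" => no
Total occurrences: 0

0


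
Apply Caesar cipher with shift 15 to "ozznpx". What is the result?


Caesar cipher: shift "ozznpx" by 15
  'o' (pos 14) + 15 = pos 3 = 'd'
  'z' (pos 25) + 15 = pos 14 = 'o'
  'z' (pos 25) + 15 = pos 14 = 'o'
  'n' (pos 13) + 15 = pos 2 = 'c'
  'p' (pos 15) + 15 = pos 4 = 'e'
  'x' (pos 23) + 15 = pos 12 = 'm'
Result: doocem

doocem


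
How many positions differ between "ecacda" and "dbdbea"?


Comparing "ecacda" and "dbdbea" position by position:
  Position 0: 'e' vs 'd' => DIFFER
  Position 1: 'c' vs 'b' => DIFFER
  Position 2: 'a' vs 'd' => DIFFER
  Position 3: 'c' vs 'b' => DIFFER
  Position 4: 'd' vs 'e' => DIFFER
  Position 5: 'a' vs 'a' => same
Positions that differ: 5

5


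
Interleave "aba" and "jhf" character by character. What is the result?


Interleaving "aba" and "jhf":
  Position 0: 'a' from first, 'j' from second => "aj"
  Position 1: 'b' from first, 'h' from second => "bh"
  Position 2: 'a' from first, 'f' from second => "af"
Result: ajbhaf

ajbhaf


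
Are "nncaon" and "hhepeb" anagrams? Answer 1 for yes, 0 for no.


Strings: "nncaon", "hhepeb"
Sorted first:  acnnno
Sorted second: beehhp
Differ at position 0: 'a' vs 'b' => not anagrams

0


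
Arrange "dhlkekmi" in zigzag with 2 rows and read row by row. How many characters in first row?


Zigzag "dhlkekmi" into 2 rows:
Placing characters:
  'd' => row 0
  'h' => row 1
  'l' => row 0
  'k' => row 1
  'e' => row 0
  'k' => row 1
  'm' => row 0
  'i' => row 1
Rows:
  Row 0: "dlem"
  Row 1: "hkki"
First row length: 4

4


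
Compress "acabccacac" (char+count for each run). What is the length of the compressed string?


Input: acabccacac
Runs:
  'a' x 1 => "a1"
  'c' x 1 => "c1"
  'a' x 1 => "a1"
  'b' x 1 => "b1"
  'c' x 2 => "c2"
  'a' x 1 => "a1"
  'c' x 1 => "c1"
  'a' x 1 => "a1"
  'c' x 1 => "c1"
Compressed: "a1c1a1b1c2a1c1a1c1"
Compressed length: 18

18


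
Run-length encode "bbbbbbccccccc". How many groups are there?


Input: bbbbbbccccccc
Scanning for consecutive runs:
  Group 1: 'b' x 6 (positions 0-5)
  Group 2: 'c' x 7 (positions 6-12)
Total groups: 2

2


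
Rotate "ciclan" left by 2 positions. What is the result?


Input: "ciclan", rotate left by 2
First 2 characters: "ci"
Remaining characters: "clan"
Concatenate remaining + first: "clan" + "ci" = "clanci"

clanci


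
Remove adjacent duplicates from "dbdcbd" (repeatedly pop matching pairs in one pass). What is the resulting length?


Input: dbdcbd
Stack-based adjacent duplicate removal:
  Read 'd': push. Stack: d
  Read 'b': push. Stack: db
  Read 'd': push. Stack: dbd
  Read 'c': push. Stack: dbdc
  Read 'b': push. Stack: dbdcb
  Read 'd': push. Stack: dbdcbd
Final stack: "dbdcbd" (length 6)

6


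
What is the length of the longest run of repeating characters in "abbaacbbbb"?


Input: "abbaacbbbb"
Scanning for longest run:
  Position 1 ('b'): new char, reset run to 1
  Position 2 ('b'): continues run of 'b', length=2
  Position 3 ('a'): new char, reset run to 1
  Position 4 ('a'): continues run of 'a', length=2
  Position 5 ('c'): new char, reset run to 1
  Position 6 ('b'): new char, reset run to 1
  Position 7 ('b'): continues run of 'b', length=2
  Position 8 ('b'): continues run of 'b', length=3
  Position 9 ('b'): continues run of 'b', length=4
Longest run: 'b' with length 4

4


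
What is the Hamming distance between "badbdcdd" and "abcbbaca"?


Comparing "badbdcdd" and "abcbbaca" position by position:
  Position 0: 'b' vs 'a' => differ
  Position 1: 'a' vs 'b' => differ
  Position 2: 'd' vs 'c' => differ
  Position 3: 'b' vs 'b' => same
  Position 4: 'd' vs 'b' => differ
  Position 5: 'c' vs 'a' => differ
  Position 6: 'd' vs 'c' => differ
  Position 7: 'd' vs 'a' => differ
Total differences (Hamming distance): 7

7


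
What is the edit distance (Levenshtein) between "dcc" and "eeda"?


Computing edit distance: "dcc" -> "eeda"
DP table:
           e    e    d    a
      0    1    2    3    4
  d   1    1    2    2    3
  c   2    2    2    3    3
  c   3    3    3    3    4
Edit distance = dp[3][4] = 4

4


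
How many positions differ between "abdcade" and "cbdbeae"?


Comparing "abdcade" and "cbdbeae" position by position:
  Position 0: 'a' vs 'c' => DIFFER
  Position 1: 'b' vs 'b' => same
  Position 2: 'd' vs 'd' => same
  Position 3: 'c' vs 'b' => DIFFER
  Position 4: 'a' vs 'e' => DIFFER
  Position 5: 'd' vs 'a' => DIFFER
  Position 6: 'e' vs 'e' => same
Positions that differ: 4

4


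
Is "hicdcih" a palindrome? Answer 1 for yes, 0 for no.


Input: hicdcih
Reversed: hicdcih
  Compare pos 0 ('h') with pos 6 ('h'): match
  Compare pos 1 ('i') with pos 5 ('i'): match
  Compare pos 2 ('c') with pos 4 ('c'): match
Result: palindrome

1


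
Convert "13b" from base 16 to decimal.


Input: "13b" in base 16
Positional expansion:
  Digit '1' (value 1) x 16^2 = 256
  Digit '3' (value 3) x 16^1 = 48
  Digit 'b' (value 11) x 16^0 = 11
Sum = 315

315


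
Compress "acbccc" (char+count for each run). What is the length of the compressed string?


Input: acbccc
Runs:
  'a' x 1 => "a1"
  'c' x 1 => "c1"
  'b' x 1 => "b1"
  'c' x 3 => "c3"
Compressed: "a1c1b1c3"
Compressed length: 8

8


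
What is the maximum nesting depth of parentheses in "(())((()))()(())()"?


Input: "(())((()))()(())()"
Tracking depth:
  Position 0 '(': depth becomes 1
  Position 1 '(': depth becomes 2
  Position 2 ')': depth becomes 1
  Position 3 ')': depth becomes 0
  Position 4 '(': depth becomes 1
  Position 5 '(': depth becomes 2
  Position 6 '(': depth becomes 3
  Position 7 ')': depth becomes 2
  Position 8 ')': depth becomes 1
  Position 9 ')': depth becomes 0
  Position 10 '(': depth becomes 1
  Position 11 ')': depth becomes 0
  Position 12 '(': depth becomes 1
  Position 13 '(': depth becomes 2
  Position 14 ')': depth becomes 1
  Position 15 ')': depth becomes 0
  Position 16 '(': depth becomes 1
  Position 17 ')': depth becomes 0
Maximum depth reached: 3

3


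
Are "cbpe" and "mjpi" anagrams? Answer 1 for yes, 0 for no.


Strings: "cbpe", "mjpi"
Sorted first:  bcep
Sorted second: ijmp
Differ at position 0: 'b' vs 'i' => not anagrams

0


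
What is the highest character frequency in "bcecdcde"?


Input: bcecdcde
Character counts:
  'b': 1
  'c': 3
  'd': 2
  'e': 2
Maximum frequency: 3

3


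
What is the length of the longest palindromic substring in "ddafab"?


Input: "ddafab"
Checking substrings for palindromes:
  [2:5] "afa" (len 3) => palindrome
  [0:2] "dd" (len 2) => palindrome
Longest palindromic substring: "afa" with length 3

3


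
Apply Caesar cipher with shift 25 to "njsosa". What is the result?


Caesar cipher: shift "njsosa" by 25
  'n' (pos 13) + 25 = pos 12 = 'm'
  'j' (pos 9) + 25 = pos 8 = 'i'
  's' (pos 18) + 25 = pos 17 = 'r'
  'o' (pos 14) + 25 = pos 13 = 'n'
  's' (pos 18) + 25 = pos 17 = 'r'
  'a' (pos 0) + 25 = pos 25 = 'z'
Result: mirnrz

mirnrz


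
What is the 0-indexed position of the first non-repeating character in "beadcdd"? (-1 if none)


Input: beadcdd
Character frequencies:
  'a': 1
  'b': 1
  'c': 1
  'd': 3
  'e': 1
Scanning left to right for freq == 1:
  Position 0 ('b'): unique! => answer = 0

0


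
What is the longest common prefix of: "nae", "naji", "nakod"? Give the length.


Words: nae, naji, nakod
  Position 0: all 'n' => match
  Position 1: all 'a' => match
  Position 2: ('e', 'j', 'k') => mismatch, stop
LCP = "na" (length 2)

2


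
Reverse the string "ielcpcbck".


Input: ielcpcbck
Reading characters right to left:
  Position 8: 'k'
  Position 7: 'c'
  Position 6: 'b'
  Position 5: 'c'
  Position 4: 'p'
  Position 3: 'c'
  Position 2: 'l'
  Position 1: 'e'
  Position 0: 'i'
Reversed: kcbcpclei

kcbcpclei


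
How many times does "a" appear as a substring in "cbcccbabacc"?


Searching for "a" in "cbcccbabacc"
Scanning each position:
  Position 0: "c" => no
  Position 1: "b" => no
  Position 2: "c" => no
  Position 3: "c" => no
  Position 4: "c" => no
  Position 5: "b" => no
  Position 6: "a" => MATCH
  Position 7: "b" => no
  Position 8: "a" => MATCH
  Position 9: "c" => no
  Position 10: "c" => no
Total occurrences: 2

2


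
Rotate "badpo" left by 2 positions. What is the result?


Input: "badpo", rotate left by 2
First 2 characters: "ba"
Remaining characters: "dpo"
Concatenate remaining + first: "dpo" + "ba" = "dpoba"

dpoba


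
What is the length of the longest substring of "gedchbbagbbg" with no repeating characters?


Input: "gedchbbagbbg"
Sliding window (track last position of each char):
  Position 0 ('g'): window [0,0] length 1 -- new best
  Position 1 ('e'): window [0,1] length 2 -- new best
  Position 2 ('d'): window [0,2] length 3 -- new best
  Position 3 ('c'): window [0,3] length 4 -- new best
  Position 4 ('h'): window [0,4] length 5 -- new best
  Position 5 ('b'): window [0,5] length 6 -- new best
  Position 6 ('b'): repeat (last at 5), move window start to 6
  Position 6 ('b'): window [6,6] length 1
  Position 7 ('a'): window [6,7] length 2
  Position 8 ('g'): window [6,8] length 3
  Position 9 ('b'): repeat (last at 6), move window start to 7
  Position 9 ('b'): window [7,9] length 3
  Position 10 ('b'): repeat (last at 9), move window start to 10
  Position 10 ('b'): window [10,10] length 1
  Position 11 ('g'): window [10,11] length 2
Longest substring with no repeats: "gedchb" with length 6

6


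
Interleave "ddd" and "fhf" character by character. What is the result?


Interleaving "ddd" and "fhf":
  Position 0: 'd' from first, 'f' from second => "df"
  Position 1: 'd' from first, 'h' from second => "dh"
  Position 2: 'd' from first, 'f' from second => "df"
Result: dfdhdf

dfdhdf


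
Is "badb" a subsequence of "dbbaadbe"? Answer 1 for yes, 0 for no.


Check if "badb" is a subsequence of "dbbaadbe"
Greedy scan:
  Position 0 ('d'): no match needed
  Position 1 ('b'): matches sub[0] = 'b'
  Position 2 ('b'): no match needed
  Position 3 ('a'): matches sub[1] = 'a'
  Position 4 ('a'): no match needed
  Position 5 ('d'): matches sub[2] = 'd'
  Position 6 ('b'): matches sub[3] = 'b'
  Position 7 ('e'): no match needed
All 4 characters matched => is a subsequence

1


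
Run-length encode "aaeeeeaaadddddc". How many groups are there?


Input: aaeeeeaaadddddc
Scanning for consecutive runs:
  Group 1: 'a' x 2 (positions 0-1)
  Group 2: 'e' x 4 (positions 2-5)
  Group 3: 'a' x 3 (positions 6-8)
  Group 4: 'd' x 5 (positions 9-13)
  Group 5: 'c' x 1 (positions 14-14)
Total groups: 5

5


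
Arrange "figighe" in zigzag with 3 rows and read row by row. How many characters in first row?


Zigzag "figighe" into 3 rows:
Placing characters:
  'f' => row 0
  'i' => row 1
  'g' => row 2
  'i' => row 1
  'g' => row 0
  'h' => row 1
  'e' => row 2
Rows:
  Row 0: "fg"
  Row 1: "iih"
  Row 2: "ge"
First row length: 2

2


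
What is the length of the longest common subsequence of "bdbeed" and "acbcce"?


LCS of "bdbeed" and "acbcce"
DP table:
           a    c    b    c    c    e
      0    0    0    0    0    0    0
  b   0    0    0    1    1    1    1
  d   0    0    0    1    1    1    1
  b   0    0    0    1    1    1    1
  e   0    0    0    1    1    1    2
  e   0    0    0    1    1    1    2
  d   0    0    0    1    1    1    2
LCS length = dp[6][6] = 2

2


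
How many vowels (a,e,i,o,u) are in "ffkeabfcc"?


Input: ffkeabfcc
Checking each character:
  'f' at position 0: consonant
  'f' at position 1: consonant
  'k' at position 2: consonant
  'e' at position 3: vowel (running total: 1)
  'a' at position 4: vowel (running total: 2)
  'b' at position 5: consonant
  'f' at position 6: consonant
  'c' at position 7: consonant
  'c' at position 8: consonant
Total vowels: 2

2


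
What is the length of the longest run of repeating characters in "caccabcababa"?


Input: "caccabcababa"
Scanning for longest run:
  Position 1 ('a'): new char, reset run to 1
  Position 2 ('c'): new char, reset run to 1
  Position 3 ('c'): continues run of 'c', length=2
  Position 4 ('a'): new char, reset run to 1
  Position 5 ('b'): new char, reset run to 1
  Position 6 ('c'): new char, reset run to 1
  Position 7 ('a'): new char, reset run to 1
  Position 8 ('b'): new char, reset run to 1
  Position 9 ('a'): new char, reset run to 1
  Position 10 ('b'): new char, reset run to 1
  Position 11 ('a'): new char, reset run to 1
Longest run: 'c' with length 2

2


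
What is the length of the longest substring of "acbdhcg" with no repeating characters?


Input: "acbdhcg"
Sliding window (track last position of each char):
  Position 0 ('a'): window [0,0] length 1 -- new best
  Position 1 ('c'): window [0,1] length 2 -- new best
  Position 2 ('b'): window [0,2] length 3 -- new best
  Position 3 ('d'): window [0,3] length 4 -- new best
  Position 4 ('h'): window [0,4] length 5 -- new best
  Position 5 ('c'): repeat (last at 1), move window start to 2
  Position 5 ('c'): window [2,5] length 4
  Position 6 ('g'): window [2,6] length 5
Longest substring with no repeats: "acbdh" with length 5

5


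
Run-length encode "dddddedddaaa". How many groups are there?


Input: dddddedddaaa
Scanning for consecutive runs:
  Group 1: 'd' x 5 (positions 0-4)
  Group 2: 'e' x 1 (positions 5-5)
  Group 3: 'd' x 3 (positions 6-8)
  Group 4: 'a' x 3 (positions 9-11)
Total groups: 4

4


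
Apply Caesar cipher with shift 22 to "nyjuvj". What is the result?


Caesar cipher: shift "nyjuvj" by 22
  'n' (pos 13) + 22 = pos 9 = 'j'
  'y' (pos 24) + 22 = pos 20 = 'u'
  'j' (pos 9) + 22 = pos 5 = 'f'
  'u' (pos 20) + 22 = pos 16 = 'q'
  'v' (pos 21) + 22 = pos 17 = 'r'
  'j' (pos 9) + 22 = pos 5 = 'f'
Result: jufqrf

jufqrf


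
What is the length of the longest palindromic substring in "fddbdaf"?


Input: "fddbdaf"
Checking substrings for palindromes:
  [2:5] "dbd" (len 3) => palindrome
  [1:3] "dd" (len 2) => palindrome
Longest palindromic substring: "dbd" with length 3

3


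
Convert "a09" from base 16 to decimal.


Input: "a09" in base 16
Positional expansion:
  Digit 'a' (value 10) x 16^2 = 2560
  Digit '0' (value 0) x 16^1 = 0
  Digit '9' (value 9) x 16^0 = 9
Sum = 2569

2569


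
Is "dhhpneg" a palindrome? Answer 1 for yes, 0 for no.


Input: dhhpneg
Reversed: genphhd
  Compare pos 0 ('d') with pos 6 ('g'): MISMATCH
  Compare pos 1 ('h') with pos 5 ('e'): MISMATCH
  Compare pos 2 ('h') with pos 4 ('n'): MISMATCH
Result: not a palindrome

0


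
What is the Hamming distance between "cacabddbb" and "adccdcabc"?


Comparing "cacabddbb" and "adccdcabc" position by position:
  Position 0: 'c' vs 'a' => differ
  Position 1: 'a' vs 'd' => differ
  Position 2: 'c' vs 'c' => same
  Position 3: 'a' vs 'c' => differ
  Position 4: 'b' vs 'd' => differ
  Position 5: 'd' vs 'c' => differ
  Position 6: 'd' vs 'a' => differ
  Position 7: 'b' vs 'b' => same
  Position 8: 'b' vs 'c' => differ
Total differences (Hamming distance): 7

7


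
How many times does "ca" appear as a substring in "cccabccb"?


Searching for "ca" in "cccabccb"
Scanning each position:
  Position 0: "cc" => no
  Position 1: "cc" => no
  Position 2: "ca" => MATCH
  Position 3: "ab" => no
  Position 4: "bc" => no
  Position 5: "cc" => no
  Position 6: "cb" => no
Total occurrences: 1

1


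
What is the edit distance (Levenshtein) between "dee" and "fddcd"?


Computing edit distance: "dee" -> "fddcd"
DP table:
           f    d    d    c    d
      0    1    2    3    4    5
  d   1    1    1    2    3    4
  e   2    2    2    2    3    4
  e   3    3    3    3    3    4
Edit distance = dp[3][5] = 4

4


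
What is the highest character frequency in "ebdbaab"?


Input: ebdbaab
Character counts:
  'a': 2
  'b': 3
  'd': 1
  'e': 1
Maximum frequency: 3

3


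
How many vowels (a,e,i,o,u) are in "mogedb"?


Input: mogedb
Checking each character:
  'm' at position 0: consonant
  'o' at position 1: vowel (running total: 1)
  'g' at position 2: consonant
  'e' at position 3: vowel (running total: 2)
  'd' at position 4: consonant
  'b' at position 5: consonant
Total vowels: 2

2


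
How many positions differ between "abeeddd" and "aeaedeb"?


Comparing "abeeddd" and "aeaedeb" position by position:
  Position 0: 'a' vs 'a' => same
  Position 1: 'b' vs 'e' => DIFFER
  Position 2: 'e' vs 'a' => DIFFER
  Position 3: 'e' vs 'e' => same
  Position 4: 'd' vs 'd' => same
  Position 5: 'd' vs 'e' => DIFFER
  Position 6: 'd' vs 'b' => DIFFER
Positions that differ: 4

4


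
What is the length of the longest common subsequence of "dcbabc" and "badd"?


LCS of "dcbabc" and "badd"
DP table:
           b    a    d    d
      0    0    0    0    0
  d   0    0    0    1    1
  c   0    0    0    1    1
  b   0    1    1    1    1
  a   0    1    2    2    2
  b   0    1    2    2    2
  c   0    1    2    2    2
LCS length = dp[6][4] = 2

2


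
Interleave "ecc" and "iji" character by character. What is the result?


Interleaving "ecc" and "iji":
  Position 0: 'e' from first, 'i' from second => "ei"
  Position 1: 'c' from first, 'j' from second => "cj"
  Position 2: 'c' from first, 'i' from second => "ci"
Result: eicjci

eicjci


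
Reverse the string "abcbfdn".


Input: abcbfdn
Reading characters right to left:
  Position 6: 'n'
  Position 5: 'd'
  Position 4: 'f'
  Position 3: 'b'
  Position 2: 'c'
  Position 1: 'b'
  Position 0: 'a'
Reversed: ndfbcba

ndfbcba


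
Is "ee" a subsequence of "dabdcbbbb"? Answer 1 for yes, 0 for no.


Check if "ee" is a subsequence of "dabdcbbbb"
Greedy scan:
  Position 0 ('d'): no match needed
  Position 1 ('a'): no match needed
  Position 2 ('b'): no match needed
  Position 3 ('d'): no match needed
  Position 4 ('c'): no match needed
  Position 5 ('b'): no match needed
  Position 6 ('b'): no match needed
  Position 7 ('b'): no match needed
  Position 8 ('b'): no match needed
Only matched 0/2 characters => not a subsequence

0


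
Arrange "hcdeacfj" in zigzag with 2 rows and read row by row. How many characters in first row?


Zigzag "hcdeacfj" into 2 rows:
Placing characters:
  'h' => row 0
  'c' => row 1
  'd' => row 0
  'e' => row 1
  'a' => row 0
  'c' => row 1
  'f' => row 0
  'j' => row 1
Rows:
  Row 0: "hdaf"
  Row 1: "cecj"
First row length: 4

4


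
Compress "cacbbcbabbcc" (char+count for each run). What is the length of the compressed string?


Input: cacbbcbabbcc
Runs:
  'c' x 1 => "c1"
  'a' x 1 => "a1"
  'c' x 1 => "c1"
  'b' x 2 => "b2"
  'c' x 1 => "c1"
  'b' x 1 => "b1"
  'a' x 1 => "a1"
  'b' x 2 => "b2"
  'c' x 2 => "c2"
Compressed: "c1a1c1b2c1b1a1b2c2"
Compressed length: 18

18


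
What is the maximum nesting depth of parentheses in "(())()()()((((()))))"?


Input: "(())()()()((((()))))"
Tracking depth:
  Position 0 '(': depth becomes 1
  Position 1 '(': depth becomes 2
  Position 2 ')': depth becomes 1
  Position 3 ')': depth becomes 0
  Position 4 '(': depth becomes 1
  Position 5 ')': depth becomes 0
  Position 6 '(': depth becomes 1
  Position 7 ')': depth becomes 0
  Position 8 '(': depth becomes 1
  Position 9 ')': depth becomes 0
  Position 10 '(': depth becomes 1
  Position 11 '(': depth becomes 2
  Position 12 '(': depth becomes 3
  Position 13 '(': depth becomes 4
  Position 14 '(': depth becomes 5
  Position 15 ')': depth becomes 4
  Position 16 ')': depth becomes 3
  Position 17 ')': depth becomes 2
  Position 18 ')': depth becomes 1
  Position 19 ')': depth becomes 0
Maximum depth reached: 5

5
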